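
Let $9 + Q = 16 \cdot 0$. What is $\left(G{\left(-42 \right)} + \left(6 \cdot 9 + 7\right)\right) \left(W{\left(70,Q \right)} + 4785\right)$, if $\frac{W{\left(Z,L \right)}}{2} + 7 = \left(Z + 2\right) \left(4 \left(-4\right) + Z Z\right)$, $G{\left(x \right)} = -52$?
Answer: $6372603$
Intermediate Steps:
$Q = -9$ ($Q = -9 + 16 \cdot 0 = -9 + 0 = -9$)
$W{\left(Z,L \right)} = -14 + 2 \left(-16 + Z^{2}\right) \left(2 + Z\right)$ ($W{\left(Z,L \right)} = -14 + 2 \left(Z + 2\right) \left(4 \left(-4\right) + Z Z\right) = -14 + 2 \left(2 + Z\right) \left(-16 + Z^{2}\right) = -14 + 2 \left(-16 + Z^{2}\right) \left(2 + Z\right)$)
$\left(G{\left(-42 \right)} + \left(6 \cdot 9 + 7\right)\right) \left(W{\left(70,Q \right)} + 4785\right) = \left(-52 + \left(6 \cdot 9 + 7\right)\right) \left(\left(-78 - 2240 + 2 \cdot 70^{3} + 4 \cdot 70^{2}\right) + 4785\right) = \left(-52 + \left(54 + 7\right)\right) \left(\left(-78 - 2240 + 2 \cdot 343000 + 4 \cdot 4900\right) + 4785\right) = \left(-52 + 61\right) \left(\left(-78 - 2240 + 686000 + 19600\right) + 4785\right) = 9 \left(703282 + 4785\right) = 9 \cdot 708067 = 6372603$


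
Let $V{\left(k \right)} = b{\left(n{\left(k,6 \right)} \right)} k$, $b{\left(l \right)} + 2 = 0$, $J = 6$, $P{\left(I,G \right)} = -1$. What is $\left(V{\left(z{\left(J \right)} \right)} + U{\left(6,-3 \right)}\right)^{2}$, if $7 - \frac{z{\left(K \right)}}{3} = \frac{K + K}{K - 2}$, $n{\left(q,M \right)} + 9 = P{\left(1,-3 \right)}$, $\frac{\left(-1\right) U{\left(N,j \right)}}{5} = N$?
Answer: $2916$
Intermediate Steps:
$U{\left(N,j \right)} = - 5 N$
$n{\left(q,M \right)} = -10$ ($n{\left(q,M \right)} = -9 - 1 = -10$)
$z{\left(K \right)} = 21 - \frac{6 K}{-2 + K}$ ($z{\left(K \right)} = 21 - 3 \frac{K + K}{K - 2} = 21 - 3 \frac{2 K}{-2 + K} = 21 - \frac{6 K}{-2 + K}$)
$b{\left(l \right)} = -2$ ($b{\left(l \right)} = -2 + 0 = -2$)
$V{\left(k \right)} = - 2 k$
$\left(V{\left(z{\left(J \right)} \right)} + U{\left(6,-3 \right)}\right)^{2} = \left(- 2 \frac{3 \left(-14 + 5 \cdot 6\right)}{-2 + 6} - 30\right)^{2} = \left(- 2 \frac{3 \left(-14 + 30\right)}{4} - 30\right)^{2} = \left(- 2 \cdot 3 \cdot \frac{1}{4} \cdot 16 - 30\right)^{2} = \left(\left(-2\right) 12 - 30\right)^{2} = \left(-24 - 30\right)^{2} = \left(-54\right)^{2} = 2916$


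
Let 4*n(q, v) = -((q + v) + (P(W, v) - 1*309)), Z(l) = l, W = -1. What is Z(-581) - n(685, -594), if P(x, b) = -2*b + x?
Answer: -1355/4 ≈ -338.75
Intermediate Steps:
P(x, b) = x - 2*b
n(q, v) = 155/2 - q/4 + v/4 (n(q, v) = (-((q + v) + ((-1 - 2*v) - 1*309)))/4 = (-((q + v) + ((-1 - 2*v) - 309)))/4 = (-((q + v) + (-310 - 2*v)))/4 = (-(-310 + q - v))/4 = (310 + v - q)/4 = 155/2 - q/4 + v/4)
Z(-581) - n(685, -594) = -581 - (155/2 - ¼*685 + (¼)*(-594)) = -581 - (155/2 - 685/4 - 297/2) = -581 - 1*(-969/4) = -581 + 969/4 = -1355/4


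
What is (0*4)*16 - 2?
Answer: -2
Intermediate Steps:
(0*4)*16 - 2 = 0*16 - 2 = 0 - 2 = -2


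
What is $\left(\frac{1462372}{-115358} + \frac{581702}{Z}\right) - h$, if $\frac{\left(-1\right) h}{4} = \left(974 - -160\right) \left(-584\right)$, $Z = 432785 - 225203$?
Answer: $- \frac{15858603116758433}{5986561089} \approx -2.649 \cdot 10^{6}$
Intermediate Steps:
$Z = 207582$ ($Z = 432785 - 225203 = 207582$)
$h = 2649024$ ($h = - 4 \left(974 - -160\right) \left(-584\right) = - 4 \left(974 + 160\right) \left(-584\right) = - 4 \cdot 1134 \left(-584\right) = \left(-4\right) \left(-662256\right) = 2649024$)
$\left(\frac{1462372}{-115358} + \frac{581702}{Z}\right) - h = \left(\frac{1462372}{-115358} + \frac{581702}{207582}\right) - 2649024 = \left(1462372 \left(- \frac{1}{115358}\right) + 581702 \cdot \frac{1}{207582}\right) - 2649024 = \left(- \frac{731186}{57679} + \frac{290851}{103791}\right) - 2649024 = - \frac{59114531297}{5986561089} - 2649024 = - \frac{15858603116758433}{5986561089}$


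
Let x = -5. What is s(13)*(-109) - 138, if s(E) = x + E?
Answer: -1010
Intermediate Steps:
s(E) = -5 + E
s(13)*(-109) - 138 = (-5 + 13)*(-109) - 138 = 8*(-109) - 138 = -872 - 138 = -1010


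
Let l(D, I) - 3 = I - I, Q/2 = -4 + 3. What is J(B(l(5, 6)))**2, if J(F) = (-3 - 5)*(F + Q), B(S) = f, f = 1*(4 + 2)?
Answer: 1024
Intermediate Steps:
Q = -2 (Q = 2*(-4 + 3) = 2*(-1) = -2)
l(D, I) = 3 (l(D, I) = 3 + (I - I) = 3 + 0 = 3)
f = 6 (f = 1*6 = 6)
B(S) = 6
J(F) = 16 - 8*F (J(F) = (-3 - 5)*(F - 2) = -8*(-2 + F) = 16 - 8*F)
J(B(l(5, 6)))**2 = (16 - 8*6)**2 = (16 - 48)**2 = (-32)**2 = 1024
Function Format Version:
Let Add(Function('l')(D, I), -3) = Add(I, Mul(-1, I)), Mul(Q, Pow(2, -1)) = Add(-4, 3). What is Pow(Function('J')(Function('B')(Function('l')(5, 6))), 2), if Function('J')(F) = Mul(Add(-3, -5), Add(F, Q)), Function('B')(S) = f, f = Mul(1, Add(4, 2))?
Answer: 1024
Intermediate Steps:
Q = -2 (Q = Mul(2, Add(-4, 3)) = Mul(2, -1) = -2)
Function('l')(D, I) = 3 (Function('l')(D, I) = Add(3, Add(I, Mul(-1, I))) = Add(3, 0) = 3)
f = 6 (f = Mul(1, 6) = 6)
Function('B')(S) = 6
Function('J')(F) = Add(16, Mul(-8, F)) (Function('J')(F) = Mul(Add(-3, -5), Add(F, -2)) = Mul(-8, Add(-2, F)) = Add(16, Mul(-8, F)))
Pow(Function('J')(Function('B')(Function('l')(5, 6))), 2) = Pow(Add(16, Mul(-8, 6)), 2) = Pow(Add(16, -48), 2) = Pow(-32, 2) = 1024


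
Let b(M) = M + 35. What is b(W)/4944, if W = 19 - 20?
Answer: 17/2472 ≈ 0.0068770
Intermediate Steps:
W = -1
b(M) = 35 + M
b(W)/4944 = (35 - 1)/4944 = 34*(1/4944) = 17/2472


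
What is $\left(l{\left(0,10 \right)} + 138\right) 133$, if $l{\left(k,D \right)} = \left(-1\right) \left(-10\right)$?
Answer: $19684$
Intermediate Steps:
$l{\left(k,D \right)} = 10$
$\left(l{\left(0,10 \right)} + 138\right) 133 = \left(10 + 138\right) 133 = 148 \cdot 133 = 19684$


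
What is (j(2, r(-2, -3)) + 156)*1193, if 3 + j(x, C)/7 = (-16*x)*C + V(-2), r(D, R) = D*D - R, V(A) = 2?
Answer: -1692867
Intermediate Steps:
r(D, R) = D**2 - R
j(x, C) = -7 - 112*C*x (j(x, C) = -21 + 7*((-16*x)*C + 2) = -21 + 7*(-16*C*x + 2) = -21 + 7*(2 - 16*C*x) = -21 + (14 - 112*C*x) = -7 - 112*C*x)
(j(2, r(-2, -3)) + 156)*1193 = ((-7 - 112*((-2)**2 - 1*(-3))*2) + 156)*1193 = ((-7 - 112*(4 + 3)*2) + 156)*1193 = ((-7 - 112*7*2) + 156)*1193 = ((-7 - 1568) + 156)*1193 = (-1575 + 156)*1193 = -1419*1193 = -1692867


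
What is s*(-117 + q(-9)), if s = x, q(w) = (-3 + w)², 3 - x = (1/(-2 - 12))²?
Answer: 15849/196 ≈ 80.862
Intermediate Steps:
x = 587/196 (x = 3 - (1/(-2 - 12))² = 3 - (1/(-14))² = 3 - (-1/14)² = 3 - 1*1/196 = 3 - 1/196 = 587/196 ≈ 2.9949)
s = 587/196 ≈ 2.9949
s*(-117 + q(-9)) = 587*(-117 + (-3 - 9)²)/196 = 587*(-117 + (-12)²)/196 = 587*(-117 + 144)/196 = (587/196)*27 = 15849/196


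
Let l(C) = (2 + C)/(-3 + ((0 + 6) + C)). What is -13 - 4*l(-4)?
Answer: -21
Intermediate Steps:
l(C) = (2 + C)/(3 + C) (l(C) = (2 + C)/(-3 + (6 + C)) = (2 + C)/(3 + C))
-13 - 4*l(-4) = -13 - 4*(2 - 4)/(3 - 4) = -13 - 4*(-2)/(-1) = -13 - (-4)*(-2) = -13 - 4*2 = -13 - 8 = -21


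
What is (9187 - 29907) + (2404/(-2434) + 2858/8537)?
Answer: -215277824168/10389529 ≈ -20721.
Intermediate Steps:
(9187 - 29907) + (2404/(-2434) + 2858/8537) = -20720 + (2404*(-1/2434) + 2858*(1/8537)) = -20720 + (-1202/1217 + 2858/8537) = -20720 - 6783288/10389529 = -215277824168/10389529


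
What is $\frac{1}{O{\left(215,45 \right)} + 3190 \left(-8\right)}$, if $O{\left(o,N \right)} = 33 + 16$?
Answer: $- \frac{1}{25471} \approx -3.926 \cdot 10^{-5}$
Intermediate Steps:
$O{\left(o,N \right)} = 49$
$\frac{1}{O{\left(215,45 \right)} + 3190 \left(-8\right)} = \frac{1}{49 + 3190 \left(-8\right)} = \frac{1}{49 - 25520} = \frac{1}{-25471} = - \frac{1}{25471}$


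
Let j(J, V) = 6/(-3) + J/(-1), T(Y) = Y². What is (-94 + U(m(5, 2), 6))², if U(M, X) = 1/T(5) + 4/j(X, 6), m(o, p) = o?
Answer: 22306729/2500 ≈ 8922.7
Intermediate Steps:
j(J, V) = -2 - J (j(J, V) = 6*(-⅓) + J*(-1) = -2 - J)
U(M, X) = 1/25 + 4/(-2 - X) (U(M, X) = 1/5² + 4/(-2 - X) = 1/25 + 4/(-2 - X))
(-94 + U(m(5, 2), 6))² = (-94 + (-98 + 6)/(25*(2 + 6)))² = (-94 + (1/25)*(-92)/8)² = (-94 + (1/25)*(⅛)*(-92))² = (-94 - 23/50)² = (-4723/50)² = 22306729/2500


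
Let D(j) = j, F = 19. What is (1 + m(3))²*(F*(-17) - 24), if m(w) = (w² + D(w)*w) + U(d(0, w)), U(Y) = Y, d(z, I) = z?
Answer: -125267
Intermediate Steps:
m(w) = 2*w² (m(w) = (w² + w*w) + 0 = (w² + w²) + 0 = 2*w² + 0 = 2*w²)
(1 + m(3))²*(F*(-17) - 24) = (1 + 2*3²)²*(19*(-17) - 24) = (1 + 2*9)²*(-323 - 24) = (1 + 18)²*(-347) = 19²*(-347) = 361*(-347) = -125267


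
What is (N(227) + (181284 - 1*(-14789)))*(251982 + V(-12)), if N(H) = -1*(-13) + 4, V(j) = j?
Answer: 49408797300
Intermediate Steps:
N(H) = 17 (N(H) = 13 + 4 = 17)
(N(227) + (181284 - 1*(-14789)))*(251982 + V(-12)) = (17 + (181284 - 1*(-14789)))*(251982 - 12) = (17 + (181284 + 14789))*251970 = (17 + 196073)*251970 = 196090*251970 = 49408797300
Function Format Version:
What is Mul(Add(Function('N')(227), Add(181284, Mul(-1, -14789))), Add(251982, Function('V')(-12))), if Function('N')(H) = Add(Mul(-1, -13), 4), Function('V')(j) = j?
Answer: 49408797300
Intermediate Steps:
Function('N')(H) = 17 (Function('N')(H) = Add(13, 4) = 17)
Mul(Add(Function('N')(227), Add(181284, Mul(-1, -14789))), Add(251982, Function('V')(-12))) = Mul(Add(17, Add(181284, Mul(-1, -14789))), Add(251982, -12)) = Mul(Add(17, Add(181284, 14789)), 251970) = Mul(Add(17, 196073), 251970) = Mul(196090, 251970) = 49408797300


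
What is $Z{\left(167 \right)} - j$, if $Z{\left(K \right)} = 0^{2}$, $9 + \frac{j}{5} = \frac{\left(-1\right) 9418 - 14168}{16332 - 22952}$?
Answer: $\frac{17997}{662} \approx 27.186$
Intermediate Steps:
$j = - \frac{17997}{662}$ ($j = -45 + 5 \frac{\left(-1\right) 9418 - 14168}{16332 - 22952} = -45 + 5 \frac{-9418 - 14168}{-6620} = -45 + 5 \left(\left(-23586\right) \left(- \frac{1}{6620}\right)\right) = -45 + 5 \cdot \frac{11793}{3310} = -45 + \frac{11793}{662} = - \frac{17997}{662} \approx -27.186$)
$Z{\left(K \right)} = 0$
$Z{\left(167 \right)} - j = 0 - - \frac{17997}{662} = 0 + \frac{17997}{662} = \frac{17997}{662}$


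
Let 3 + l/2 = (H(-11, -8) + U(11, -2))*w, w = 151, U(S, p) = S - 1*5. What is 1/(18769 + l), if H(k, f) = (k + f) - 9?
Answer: 1/12119 ≈ 8.2515e-5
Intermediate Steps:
H(k, f) = -9 + f + k (H(k, f) = (f + k) - 9 = -9 + f + k)
U(S, p) = -5 + S (U(S, p) = S - 5 = -5 + S)
l = -6650 (l = -6 + 2*(((-9 - 8 - 11) + (-5 + 11))*151) = -6 + 2*((-28 + 6)*151) = -6 + 2*(-22*151) = -6 + 2*(-3322) = -6 - 6644 = -6650)
1/(18769 + l) = 1/(18769 - 6650) = 1/12119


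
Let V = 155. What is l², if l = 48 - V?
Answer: 11449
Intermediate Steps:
l = -107 (l = 48 - 1*155 = 48 - 155 = -107)
l² = (-107)² = 11449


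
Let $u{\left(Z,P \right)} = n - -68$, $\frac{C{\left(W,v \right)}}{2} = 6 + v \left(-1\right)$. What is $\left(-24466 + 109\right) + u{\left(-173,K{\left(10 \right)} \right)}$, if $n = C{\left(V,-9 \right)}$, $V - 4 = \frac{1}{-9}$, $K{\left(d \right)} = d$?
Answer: $-24259$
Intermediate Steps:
$V = \frac{35}{9}$ ($V = 4 + \frac{1}{-9} = 4 - \frac{1}{9} = \frac{35}{9} \approx 3.8889$)
$C{\left(W,v \right)} = 12 - 2 v$ ($C{\left(W,v \right)} = 2 \left(6 + v \left(-1\right)\right) = 2 \left(6 - v\right) = 12 - 2 v$)
$n = 30$ ($n = 12 - -18 = 12 + 18 = 30$)
$u{\left(Z,P \right)} = 98$ ($u{\left(Z,P \right)} = 30 - -68 = 30 + 68 = 98$)
$\left(-24466 + 109\right) + u{\left(-173,K{\left(10 \right)} \right)} = \left(-24466 + 109\right) + 98 = -24357 + 98 = -24259$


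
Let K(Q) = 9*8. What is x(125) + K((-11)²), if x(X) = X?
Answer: 197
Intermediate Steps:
K(Q) = 72
x(125) + K((-11)²) = 125 + 72 = 197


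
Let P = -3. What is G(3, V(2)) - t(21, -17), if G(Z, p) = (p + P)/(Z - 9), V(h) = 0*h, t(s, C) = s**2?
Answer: -881/2 ≈ -440.50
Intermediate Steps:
V(h) = 0
G(Z, p) = (-3 + p)/(-9 + Z) (G(Z, p) = (p - 3)/(Z - 9) = (-3 + p)/(-9 + Z))
G(3, V(2)) - t(21, -17) = (-3 + 0)/(-9 + 3) - 1*21**2 = -3/(-6) - 1*441 = -1/6*(-3) - 441 = 1/2 - 441 = -881/2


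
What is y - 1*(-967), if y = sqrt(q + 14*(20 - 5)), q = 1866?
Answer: 967 + 2*sqrt(519) ≈ 1012.6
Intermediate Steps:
y = 2*sqrt(519) (y = sqrt(1866 + 14*(20 - 5)) = sqrt(1866 + 14*15) = sqrt(1866 + 210) = sqrt(2076) = 2*sqrt(519) ≈ 45.563)
y - 1*(-967) = 2*sqrt(519) - 1*(-967) = 2*sqrt(519) + 967 = 967 + 2*sqrt(519)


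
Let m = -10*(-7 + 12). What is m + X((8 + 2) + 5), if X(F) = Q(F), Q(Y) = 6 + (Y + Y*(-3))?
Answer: -74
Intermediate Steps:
Q(Y) = 6 - 2*Y (Q(Y) = 6 + (Y - 3*Y) = 6 - 2*Y)
m = -50 (m = -10*5 = -50)
X(F) = 6 - 2*F
m + X((8 + 2) + 5) = -50 + (6 - 2*((8 + 2) + 5)) = -50 + (6 - 2*(10 + 5)) = -50 + (6 - 2*15) = -50 + (6 - 30) = -50 - 24 = -74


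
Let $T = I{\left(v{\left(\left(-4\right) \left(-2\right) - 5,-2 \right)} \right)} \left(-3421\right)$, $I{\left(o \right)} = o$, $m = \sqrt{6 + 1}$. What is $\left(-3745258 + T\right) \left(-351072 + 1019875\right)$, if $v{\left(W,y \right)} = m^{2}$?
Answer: $-2520855611615$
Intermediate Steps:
$m = \sqrt{7} \approx 2.6458$
$v{\left(W,y \right)} = 7$ ($v{\left(W,y \right)} = \left(\sqrt{7}\right)^{2} = 7$)
$T = -23947$ ($T = 7 \left(-3421\right) = -23947$)
$\left(-3745258 + T\right) \left(-351072 + 1019875\right) = \left(-3745258 - 23947\right) \left(-351072 + 1019875\right) = \left(-3769205\right) 668803 = -2520855611615$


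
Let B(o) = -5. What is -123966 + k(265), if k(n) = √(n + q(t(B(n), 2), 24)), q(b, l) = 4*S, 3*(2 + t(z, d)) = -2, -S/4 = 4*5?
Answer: -123966 + I*√55 ≈ -1.2397e+5 + 7.4162*I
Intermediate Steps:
S = -80 (S = -16*5 = -4*20 = -80)
t(z, d) = -8/3 (t(z, d) = -2 + (⅓)*(-2) = -2 - ⅔ = -8/3)
q(b, l) = -320 (q(b, l) = 4*(-80) = -320)
k(n) = √(-320 + n) (k(n) = √(n - 320) = √(-320 + n))
-123966 + k(265) = -123966 + √(-320 + 265) = -123966 + √(-55) = -123966 + I*√55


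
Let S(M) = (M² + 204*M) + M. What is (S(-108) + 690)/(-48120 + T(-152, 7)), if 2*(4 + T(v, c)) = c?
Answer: 19572/96241 ≈ 0.20336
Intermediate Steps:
T(v, c) = -4 + c/2
S(M) = M² + 205*M
(S(-108) + 690)/(-48120 + T(-152, 7)) = (-108*(205 - 108) + 690)/(-48120 + (-4 + (½)*7)) = (-108*97 + 690)/(-48120 + (-4 + 7/2)) = (-10476 + 690)/(-48120 - ½) = -9786/(-96241/2) = -9786*(-2/96241) = 19572/96241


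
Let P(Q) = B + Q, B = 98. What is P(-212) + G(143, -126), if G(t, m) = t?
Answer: 29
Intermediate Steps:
P(Q) = 98 + Q
P(-212) + G(143, -126) = (98 - 212) + 143 = -114 + 143 = 29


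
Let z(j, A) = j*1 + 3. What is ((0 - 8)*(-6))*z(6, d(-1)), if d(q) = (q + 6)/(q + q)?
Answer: 432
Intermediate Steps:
d(q) = (6 + q)/(2*q) (d(q) = (6 + q)/((2*q)) = (6 + q)*(1/(2*q)) = (6 + q)/(2*q))
z(j, A) = 3 + j (z(j, A) = j + 3 = 3 + j)
((0 - 8)*(-6))*z(6, d(-1)) = ((0 - 8)*(-6))*(3 + 6) = -8*(-6)*9 = 48*9 = 432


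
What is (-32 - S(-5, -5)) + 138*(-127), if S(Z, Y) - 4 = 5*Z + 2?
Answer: -17539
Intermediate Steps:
S(Z, Y) = 6 + 5*Z (S(Z, Y) = 4 + (5*Z + 2) = 4 + (2 + 5*Z) = 6 + 5*Z)
(-32 - S(-5, -5)) + 138*(-127) = (-32 - (6 + 5*(-5))) + 138*(-127) = (-32 - (6 - 25)) - 17526 = (-32 - 1*(-19)) - 17526 = (-32 + 19) - 17526 = -13 - 17526 = -17539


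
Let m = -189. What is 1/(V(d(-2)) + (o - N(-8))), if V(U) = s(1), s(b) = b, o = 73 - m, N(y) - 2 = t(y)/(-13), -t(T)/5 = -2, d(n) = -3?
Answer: 13/3403 ≈ 0.0038202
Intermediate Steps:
t(T) = 10 (t(T) = -5*(-2) = 10)
N(y) = 16/13 (N(y) = 2 + 10/(-13) = 2 + 10*(-1/13) = 2 - 10/13 = 16/13)
o = 262 (o = 73 - 1*(-189) = 73 + 189 = 262)
V(U) = 1
1/(V(d(-2)) + (o - N(-8))) = 1/(1 + (262 - 1*16/13)) = 1/(1 + (262 - 16/13)) = 1/(1 + 3390/13) = 1/(3403/13) = 13/3403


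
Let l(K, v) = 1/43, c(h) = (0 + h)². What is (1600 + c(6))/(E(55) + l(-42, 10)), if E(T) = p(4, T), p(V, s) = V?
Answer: 70348/173 ≈ 406.64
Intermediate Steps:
c(h) = h²
l(K, v) = 1/43
E(T) = 4
(1600 + c(6))/(E(55) + l(-42, 10)) = (1600 + 6²)/(4 + 1/43) = (1600 + 36)/(173/43) = 1636*(43/173) = 70348/173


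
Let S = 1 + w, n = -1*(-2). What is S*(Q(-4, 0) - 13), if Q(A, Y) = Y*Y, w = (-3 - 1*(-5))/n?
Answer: -26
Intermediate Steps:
n = 2
w = 1 (w = (-3 - 1*(-5))/2 = (-3 + 5)*(½) = 2*(½) = 1)
Q(A, Y) = Y²
S = 2 (S = 1 + 1 = 2)
S*(Q(-4, 0) - 13) = 2*(0² - 13) = 2*(0 - 13) = 2*(-13) = -26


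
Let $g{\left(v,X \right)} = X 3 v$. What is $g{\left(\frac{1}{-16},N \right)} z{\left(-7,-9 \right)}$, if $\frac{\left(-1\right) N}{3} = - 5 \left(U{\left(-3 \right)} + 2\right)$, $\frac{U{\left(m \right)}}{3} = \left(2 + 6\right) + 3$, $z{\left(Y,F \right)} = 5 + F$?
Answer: $\frac{1575}{4} \approx 393.75$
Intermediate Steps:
$U{\left(m \right)} = 33$ ($U{\left(m \right)} = 3 \left(\left(2 + 6\right) + 3\right) = 3 \left(8 + 3\right) = 3 \cdot 11 = 33$)
$N = 525$ ($N = - 3 \left(- 5 \left(33 + 2\right)\right) = - 3 \left(\left(-5\right) 35\right) = \left(-3\right) \left(-175\right) = 525$)
$g{\left(v,X \right)} = 3 X v$
$g{\left(\frac{1}{-16},N \right)} z{\left(-7,-9 \right)} = 3 \cdot 525 \frac{1}{-16} \left(5 - 9\right) = 3 \cdot 525 \left(- \frac{1}{16}\right) \left(-4\right) = \left(- \frac{1575}{16}\right) \left(-4\right) = \frac{1575}{4}$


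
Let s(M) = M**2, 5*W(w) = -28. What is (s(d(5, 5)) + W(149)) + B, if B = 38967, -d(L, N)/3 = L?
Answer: 195932/5 ≈ 39186.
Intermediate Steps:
W(w) = -28/5 (W(w) = (1/5)*(-28) = -28/5)
d(L, N) = -3*L
(s(d(5, 5)) + W(149)) + B = ((-3*5)**2 - 28/5) + 38967 = ((-15)**2 - 28/5) + 38967 = (225 - 28/5) + 38967 = 1097/5 + 38967 = 195932/5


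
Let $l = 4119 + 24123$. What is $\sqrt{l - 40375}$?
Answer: $i \sqrt{12133} \approx 110.15 i$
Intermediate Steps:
$l = 28242$
$\sqrt{l - 40375} = \sqrt{28242 - 40375} = \sqrt{-12133} = i \sqrt{12133}$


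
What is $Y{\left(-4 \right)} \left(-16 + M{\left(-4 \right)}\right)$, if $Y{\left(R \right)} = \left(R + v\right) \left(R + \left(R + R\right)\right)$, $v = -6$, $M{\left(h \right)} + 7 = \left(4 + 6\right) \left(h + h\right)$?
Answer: $-12360$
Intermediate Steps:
$M{\left(h \right)} = -7 + 20 h$ ($M{\left(h \right)} = -7 + \left(4 + 6\right) \left(h + h\right) = -7 + 10 \cdot 2 h = -7 + 20 h$)
$Y{\left(R \right)} = 3 R \left(-6 + R\right)$ ($Y{\left(R \right)} = \left(R - 6\right) \left(R + \left(R + R\right)\right) = \left(-6 + R\right) \left(R + 2 R\right) = \left(-6 + R\right) 3 R = 3 R \left(-6 + R\right)$)
$Y{\left(-4 \right)} \left(-16 + M{\left(-4 \right)}\right) = 3 \left(-4\right) \left(-6 - 4\right) \left(-16 + \left(-7 + 20 \left(-4\right)\right)\right) = 3 \left(-4\right) \left(-10\right) \left(-16 - 87\right) = 120 \left(-16 - 87\right) = 120 \left(-103\right) = -12360$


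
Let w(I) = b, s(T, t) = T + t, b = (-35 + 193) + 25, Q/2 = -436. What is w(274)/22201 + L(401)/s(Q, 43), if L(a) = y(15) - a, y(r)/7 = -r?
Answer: 11385413/18404629 ≈ 0.61862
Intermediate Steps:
Q = -872 (Q = 2*(-436) = -872)
b = 183 (b = 158 + 25 = 183)
y(r) = -7*r (y(r) = 7*(-r) = -7*r)
L(a) = -105 - a (L(a) = -7*15 - a = -105 - a)
w(I) = 183
w(274)/22201 + L(401)/s(Q, 43) = 183/22201 + (-105 - 1*401)/(-872 + 43) = 183*(1/22201) + (-105 - 401)/(-829) = 183/22201 - 506*(-1/829) = 183/22201 + 506/829 = 11385413/18404629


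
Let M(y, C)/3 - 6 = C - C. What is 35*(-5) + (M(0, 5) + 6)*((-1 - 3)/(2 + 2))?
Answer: -199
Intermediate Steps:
M(y, C) = 18 (M(y, C) = 18 + 3*(C - C) = 18 + 3*0 = 18 + 0 = 18)
35*(-5) + (M(0, 5) + 6)*((-1 - 3)/(2 + 2)) = 35*(-5) + (18 + 6)*((-1 - 3)/(2 + 2)) = -175 + 24*(-4/4) = -175 + 24*(-4*1/4) = -175 + 24*(-1) = -175 - 24 = -199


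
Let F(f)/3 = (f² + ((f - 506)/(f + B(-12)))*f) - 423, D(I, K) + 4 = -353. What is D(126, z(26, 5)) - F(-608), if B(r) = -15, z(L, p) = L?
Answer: -688301904/623 ≈ -1.1048e+6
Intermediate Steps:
D(I, K) = -357 (D(I, K) = -4 - 353 = -357)
F(f) = -1269 + 3*f² + 3*f*(-506 + f)/(-15 + f) (F(f) = 3*((f² + ((f - 506)/(f - 15))*f) - 423) = 3*((f² + ((-506 + f)/(-15 + f))*f) - 423) = 3*((f² + f*(-506 + f)/(-15 + f)) - 423) = 3*(-423 + f² + f*(-506 + f)/(-15 + f)) = -1269 + 3*f² + 3*f*(-506 + f)/(-15 + f))
D(126, z(26, 5)) - F(-608) = -357 - 3*(6345 + (-608)³ - 929*(-608) - 14*(-608)²)/(-15 - 608) = -357 - 3*(6345 - 224755712 + 564832 - 14*369664)/(-623) = -357 - 3*(-1)*(6345 - 224755712 + 564832 - 5175296)/623 = -357 - 3*(-1)*(-229359831)/623 = -357 - 1*688079493/623 = -357 - 688079493/623 = -688301904/623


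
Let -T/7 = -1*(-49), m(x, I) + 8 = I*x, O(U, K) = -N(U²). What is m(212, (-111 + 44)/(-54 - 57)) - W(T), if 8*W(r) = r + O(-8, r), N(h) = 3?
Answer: 72467/444 ≈ 163.21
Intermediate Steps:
O(U, K) = -3 (O(U, K) = -1*3 = -3)
m(x, I) = -8 + I*x
T = -343 (T = -(-7)*(-49) = -7*49 = -343)
W(r) = -3/8 + r/8 (W(r) = (r - 3)/8 = (-3 + r)/8 = -3/8 + r/8)
m(212, (-111 + 44)/(-54 - 57)) - W(T) = (-8 + ((-111 + 44)/(-54 - 57))*212) - (-3/8 + (⅛)*(-343)) = (-8 - 67/(-111)*212) - (-3/8 - 343/8) = (-8 - 67*(-1/111)*212) - 1*(-173/4) = (-8 + (67/111)*212) + 173/4 = (-8 + 14204/111) + 173/4 = 13316/111 + 173/4 = 72467/444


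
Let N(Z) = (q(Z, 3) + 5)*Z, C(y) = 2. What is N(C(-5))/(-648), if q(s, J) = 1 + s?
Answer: -2/81 ≈ -0.024691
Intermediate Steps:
N(Z) = Z*(6 + Z) (N(Z) = ((1 + Z) + 5)*Z = (6 + Z)*Z = Z*(6 + Z))
N(C(-5))/(-648) = (2*(6 + 2))/(-648) = (2*8)*(-1/648) = 16*(-1/648) = -2/81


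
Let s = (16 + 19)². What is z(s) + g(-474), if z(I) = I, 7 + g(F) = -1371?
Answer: -153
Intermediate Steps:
s = 1225 (s = 35² = 1225)
g(F) = -1378 (g(F) = -7 - 1371 = -1378)
z(s) + g(-474) = 1225 - 1378 = -153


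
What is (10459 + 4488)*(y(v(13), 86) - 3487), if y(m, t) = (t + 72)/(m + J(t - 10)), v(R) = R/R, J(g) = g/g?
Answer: -50939376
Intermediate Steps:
J(g) = 1
v(R) = 1
y(m, t) = (72 + t)/(1 + m) (y(m, t) = (t + 72)/(m + 1) = (72 + t)/(1 + m))
(10459 + 4488)*(y(v(13), 86) - 3487) = (10459 + 4488)*((72 + 86)/(1 + 1) - 3487) = 14947*(158/2 - 3487) = 14947*((1/2)*158 - 3487) = 14947*(79 - 3487) = 14947*(-3408) = -50939376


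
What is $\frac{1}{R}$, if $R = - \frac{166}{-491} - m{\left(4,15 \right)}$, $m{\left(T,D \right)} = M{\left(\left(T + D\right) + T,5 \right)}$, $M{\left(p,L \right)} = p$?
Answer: $- \frac{491}{11127} \approx -0.044127$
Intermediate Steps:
$m{\left(T,D \right)} = D + 2 T$ ($m{\left(T,D \right)} = \left(T + D\right) + T = \left(D + T\right) + T = D + 2 T$)
$R = - \frac{11127}{491}$ ($R = - \frac{166}{-491} - \left(15 + 2 \cdot 4\right) = \left(-166\right) \left(- \frac{1}{491}\right) - \left(15 + 8\right) = \frac{166}{491} - 23 = - \frac{11127}{491} \approx -22.662$)
$\frac{1}{R} = \frac{1}{- \frac{11127}{491}} = - \frac{491}{11127}$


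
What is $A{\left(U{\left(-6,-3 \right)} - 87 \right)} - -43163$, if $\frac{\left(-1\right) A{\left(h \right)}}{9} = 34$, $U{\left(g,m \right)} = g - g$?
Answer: $42857$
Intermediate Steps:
$U{\left(g,m \right)} = 0$
$A{\left(h \right)} = -306$ ($A{\left(h \right)} = \left(-9\right) 34 = -306$)
$A{\left(U{\left(-6,-3 \right)} - 87 \right)} - -43163 = -306 - -43163 = -306 + 43163 = 42857$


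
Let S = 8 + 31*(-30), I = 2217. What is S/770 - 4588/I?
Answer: -2788417/853545 ≈ -3.2669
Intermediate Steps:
S = -922 (S = 8 - 930 = -922)
S/770 - 4588/I = -922/770 - 4588/2217 = -922*1/770 - 4588*1/2217 = -461/385 - 4588/2217 = -2788417/853545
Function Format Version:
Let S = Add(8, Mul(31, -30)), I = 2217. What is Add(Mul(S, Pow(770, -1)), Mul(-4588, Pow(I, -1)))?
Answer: Rational(-2788417, 853545) ≈ -3.2669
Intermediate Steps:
S = -922 (S = Add(8, -930) = -922)
Add(Mul(S, Pow(770, -1)), Mul(-4588, Pow(I, -1))) = Add(Mul(-922, Pow(770, -1)), Mul(-4588, Pow(2217, -1))) = Add(Mul(-922, Rational(1, 770)), Mul(-4588, Rational(1, 2217))) = Add(Rational(-461, 385), Rational(-4588, 2217)) = Rational(-2788417, 853545)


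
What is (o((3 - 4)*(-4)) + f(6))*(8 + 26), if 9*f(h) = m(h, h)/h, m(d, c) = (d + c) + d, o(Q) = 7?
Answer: 748/3 ≈ 249.33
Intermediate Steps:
m(d, c) = c + 2*d (m(d, c) = (c + d) + d = c + 2*d)
f(h) = ⅓ (f(h) = ((h + 2*h)/h)/9 = ((3*h)/h)/9 = (⅑)*3 = ⅓)
(o((3 - 4)*(-4)) + f(6))*(8 + 26) = (7 + ⅓)*(8 + 26) = (22/3)*34 = 748/3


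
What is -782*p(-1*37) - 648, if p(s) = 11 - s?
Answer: -38184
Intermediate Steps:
-782*p(-1*37) - 648 = -782*(11 - (-1)*37) - 648 = -782*(11 - 1*(-37)) - 648 = -782*(11 + 37) - 648 = -782*48 - 648 = -37536 - 648 = -38184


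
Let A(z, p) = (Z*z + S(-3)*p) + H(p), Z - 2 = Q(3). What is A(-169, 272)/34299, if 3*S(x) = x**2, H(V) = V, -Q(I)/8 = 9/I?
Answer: 534/3811 ≈ 0.14012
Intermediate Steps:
Q(I) = -72/I
Z = -22 (Z = 2 - 72/3 = 2 - 72*1/3 = 2 - 24 = -22)
S(x) = x**2/3
A(z, p) = -22*z + 4*p (A(z, p) = (-22*z + ((1/3)*(-3)**2)*p) + p = (-22*z + ((1/3)*9)*p) + p = (-22*z + 3*p) + p = -22*z + 4*p)
A(-169, 272)/34299 = (-22*(-169) + 4*272)/34299 = (3718 + 1088)*(1/34299) = 4806*(1/34299) = 534/3811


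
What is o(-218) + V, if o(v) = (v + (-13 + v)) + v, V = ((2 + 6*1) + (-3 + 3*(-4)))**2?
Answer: -618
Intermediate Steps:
V = 49 (V = ((2 + 6) + (-3 - 12))**2 = (8 - 15)**2 = (-7)**2 = 49)
o(v) = -13 + 3*v (o(v) = (-13 + 2*v) + v = -13 + 3*v)
o(-218) + V = (-13 + 3*(-218)) + 49 = (-13 - 654) + 49 = -667 + 49 = -618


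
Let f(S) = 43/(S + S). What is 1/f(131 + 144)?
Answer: 550/43 ≈ 12.791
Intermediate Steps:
f(S) = 43/(2*S)
1/f(131 + 144) = 1/(43/(2*(131 + 144))) = 1/((43/2)/275) = 1/((43/2)*(1/275)) = 1/(43/550) = 550/43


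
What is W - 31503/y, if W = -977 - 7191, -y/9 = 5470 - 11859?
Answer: -156566557/19167 ≈ -8168.5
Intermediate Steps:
y = 57501 (y = -9*(5470 - 11859) = -9*(-6389) = 57501)
W = -8168
W - 31503/y = -8168 - 31503/57501 = -8168 - 31503*1/57501 = -8168 - 10501/19167 = -156566557/19167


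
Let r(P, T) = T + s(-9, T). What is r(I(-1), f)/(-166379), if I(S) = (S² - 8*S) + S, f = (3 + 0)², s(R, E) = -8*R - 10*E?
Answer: 9/166379 ≈ 5.4093e-5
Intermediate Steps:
s(R, E) = -10*E - 8*R
f = 9 (f = 3² = 9)
I(S) = S² - 7*S
r(P, T) = 72 - 9*T (r(P, T) = T + (-10*T - 8*(-9)) = T + (-10*T + 72) = T + (72 - 10*T) = 72 - 9*T)
r(I(-1), f)/(-166379) = (72 - 9*9)/(-166379) = (72 - 81)*(-1/166379) = -9*(-1/166379) = 9/166379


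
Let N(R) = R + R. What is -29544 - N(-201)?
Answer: -29142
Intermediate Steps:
N(R) = 2*R
-29544 - N(-201) = -29544 - 2*(-201) = -29544 - 1*(-402) = -29544 + 402 = -29142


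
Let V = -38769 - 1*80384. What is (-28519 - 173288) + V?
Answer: -320960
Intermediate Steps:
V = -119153 (V = -38769 - 80384 = -119153)
(-28519 - 173288) + V = (-28519 - 173288) - 119153 = -201807 - 119153 = -320960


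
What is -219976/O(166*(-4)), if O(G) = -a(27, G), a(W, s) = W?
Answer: 219976/27 ≈ 8147.3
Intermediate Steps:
O(G) = -27 (O(G) = -1*27 = -27)
-219976/O(166*(-4)) = -219976/(-27) = -219976*(-1/27) = 219976/27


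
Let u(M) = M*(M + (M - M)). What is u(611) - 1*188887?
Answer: 184434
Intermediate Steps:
u(M) = M² (u(M) = M*(M + 0) = M*M = M²)
u(611) - 1*188887 = 611² - 1*188887 = 373321 - 188887 = 184434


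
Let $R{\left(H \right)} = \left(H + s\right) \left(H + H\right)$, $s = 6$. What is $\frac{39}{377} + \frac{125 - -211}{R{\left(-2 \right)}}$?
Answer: $- \frac{606}{29} \approx -20.897$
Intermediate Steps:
$R{\left(H \right)} = 2 H \left(6 + H\right)$ ($R{\left(H \right)} = \left(H + 6\right) \left(H + H\right) = \left(6 + H\right) 2 H = 2 H \left(6 + H\right)$)
$\frac{39}{377} + \frac{125 - -211}{R{\left(-2 \right)}} = \frac{39}{377} + \frac{125 - -211}{2 \left(-2\right) \left(6 - 2\right)} = 39 \cdot \frac{1}{377} + \frac{125 + 211}{2 \left(-2\right) 4} = \frac{3}{29} + \frac{336}{-16} = \frac{3}{29} + 336 \left(- \frac{1}{16}\right) = \frac{3}{29} - 21 = - \frac{606}{29}$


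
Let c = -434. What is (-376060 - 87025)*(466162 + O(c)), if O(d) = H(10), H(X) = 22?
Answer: -215882817640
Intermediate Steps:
O(d) = 22
(-376060 - 87025)*(466162 + O(c)) = (-376060 - 87025)*(466162 + 22) = -463085*466184 = -215882817640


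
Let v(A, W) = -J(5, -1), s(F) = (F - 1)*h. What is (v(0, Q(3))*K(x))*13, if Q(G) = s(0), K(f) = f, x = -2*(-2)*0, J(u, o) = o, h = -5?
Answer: 0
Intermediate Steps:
s(F) = 5 - 5*F (s(F) = (F - 1)*(-5) = (-1 + F)*(-5) = 5 - 5*F)
x = 0 (x = 4*0 = 0)
Q(G) = 5 (Q(G) = 5 - 5*0 = 5 + 0 = 5)
v(A, W) = 1 (v(A, W) = -1*(-1) = 1)
(v(0, Q(3))*K(x))*13 = (1*0)*13 = 0*13 = 0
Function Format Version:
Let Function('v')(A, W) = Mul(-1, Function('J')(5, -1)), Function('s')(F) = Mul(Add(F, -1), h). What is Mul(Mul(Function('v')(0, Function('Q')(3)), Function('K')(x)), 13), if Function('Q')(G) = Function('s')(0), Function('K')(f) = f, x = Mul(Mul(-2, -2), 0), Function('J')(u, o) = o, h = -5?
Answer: 0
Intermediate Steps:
Function('s')(F) = Add(5, Mul(-5, F)) (Function('s')(F) = Mul(Add(F, -1), -5) = Mul(Add(-1, F), -5) = Add(5, Mul(-5, F)))
x = 0 (x = Mul(4, 0) = 0)
Function('Q')(G) = 5 (Function('Q')(G) = Add(5, Mul(-5, 0)) = Add(5, 0) = 5)
Function('v')(A, W) = 1 (Function('v')(A, W) = Mul(-1, -1) = 1)
Mul(Mul(Function('v')(0, Function('Q')(3)), Function('K')(x)), 13) = Mul(Mul(1, 0), 13) = Mul(0, 13) = 0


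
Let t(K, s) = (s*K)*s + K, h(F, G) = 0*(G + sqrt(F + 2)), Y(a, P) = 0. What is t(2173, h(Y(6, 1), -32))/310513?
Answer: 2173/310513 ≈ 0.0069981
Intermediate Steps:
h(F, G) = 0 (h(F, G) = 0*(G + sqrt(2 + F)) = 0)
t(K, s) = K + K*s**2 (t(K, s) = (K*s)*s + K = K*s**2 + K = K + K*s**2)
t(2173, h(Y(6, 1), -32))/310513 = (2173*(1 + 0**2))/310513 = (2173*(1 + 0))*(1/310513) = (2173*1)*(1/310513) = 2173*(1/310513) = 2173/310513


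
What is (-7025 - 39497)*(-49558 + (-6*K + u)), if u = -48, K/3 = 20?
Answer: 2324518252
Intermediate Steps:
K = 60 (K = 3*20 = 60)
(-7025 - 39497)*(-49558 + (-6*K + u)) = (-7025 - 39497)*(-49558 + (-6*60 - 48)) = -46522*(-49558 + (-360 - 48)) = -46522*(-49558 - 408) = -46522*(-49966) = 2324518252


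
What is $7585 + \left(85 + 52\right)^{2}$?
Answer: $26354$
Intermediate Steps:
$7585 + \left(85 + 52\right)^{2} = 7585 + 137^{2} = 7585 + 18769 = 26354$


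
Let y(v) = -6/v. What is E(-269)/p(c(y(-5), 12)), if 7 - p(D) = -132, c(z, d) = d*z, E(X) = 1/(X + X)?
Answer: -1/74782 ≈ -1.3372e-5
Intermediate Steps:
y(v) = -6/v
E(X) = 1/(2*X)
p(D) = 139 (p(D) = 7 - 1*(-132) = 7 + 132 = 139)
E(-269)/p(c(y(-5), 12)) = ((½)/(-269))/139 = ((½)*(-1/269))*(1/139) = -1/538*1/139 = -1/74782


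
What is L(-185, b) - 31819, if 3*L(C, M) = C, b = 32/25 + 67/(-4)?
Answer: -95642/3 ≈ -31881.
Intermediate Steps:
b = -1547/100 (b = 32*(1/25) + 67*(-¼) = 32/25 - 67/4 = -1547/100 ≈ -15.470)
L(C, M) = C/3
L(-185, b) - 31819 = (⅓)*(-185) - 31819 = -185/3 - 31819 = -95642/3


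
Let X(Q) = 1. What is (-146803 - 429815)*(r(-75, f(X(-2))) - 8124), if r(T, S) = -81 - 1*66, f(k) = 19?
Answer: 4769207478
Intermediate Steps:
r(T, S) = -147 (r(T, S) = -81 - 66 = -147)
(-146803 - 429815)*(r(-75, f(X(-2))) - 8124) = (-146803 - 429815)*(-147 - 8124) = -576618*(-8271) = 4769207478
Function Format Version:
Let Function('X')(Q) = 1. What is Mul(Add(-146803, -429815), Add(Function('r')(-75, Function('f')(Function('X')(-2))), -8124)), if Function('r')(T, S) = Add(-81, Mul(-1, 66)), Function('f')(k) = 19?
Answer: 4769207478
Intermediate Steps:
Function('r')(T, S) = -147 (Function('r')(T, S) = Add(-81, -66) = -147)
Mul(Add(-146803, -429815), Add(Function('r')(-75, Function('f')(Function('X')(-2))), -8124)) = Mul(Add(-146803, -429815), Add(-147, -8124)) = Mul(-576618, -8271) = 4769207478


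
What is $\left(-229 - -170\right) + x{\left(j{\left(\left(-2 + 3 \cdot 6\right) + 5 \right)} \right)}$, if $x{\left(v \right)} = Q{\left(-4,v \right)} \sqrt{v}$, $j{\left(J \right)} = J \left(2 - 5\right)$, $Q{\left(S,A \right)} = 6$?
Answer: $-59 + 18 i \sqrt{7} \approx -59.0 + 47.624 i$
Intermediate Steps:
$j{\left(J \right)} = - 3 J$ ($j{\left(J \right)} = J \left(-3\right) = - 3 J$)
$x{\left(v \right)} = 6 \sqrt{v}$
$\left(-229 - -170\right) + x{\left(j{\left(\left(-2 + 3 \cdot 6\right) + 5 \right)} \right)} = \left(-229 - -170\right) + 6 \sqrt{- 3 \left(\left(-2 + 3 \cdot 6\right) + 5\right)} = \left(-229 + 170\right) + 6 \sqrt{- 3 \left(\left(-2 + 18\right) + 5\right)} = -59 + 6 \sqrt{- 3 \left(16 + 5\right)} = -59 + 6 \sqrt{\left(-3\right) 21} = -59 + 6 \sqrt{-63} = -59 + 6 \cdot 3 i \sqrt{7} = -59 + 18 i \sqrt{7}$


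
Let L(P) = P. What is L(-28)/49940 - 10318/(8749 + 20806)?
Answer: -25805423/73798835 ≈ -0.34967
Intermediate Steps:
L(-28)/49940 - 10318/(8749 + 20806) = -28/49940 - 10318/(8749 + 20806) = -28*1/49940 - 10318/29555 = -7/12485 - 10318*1/29555 = -7/12485 - 10318/29555 = -25805423/73798835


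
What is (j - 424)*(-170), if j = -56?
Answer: 81600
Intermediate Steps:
(j - 424)*(-170) = (-56 - 424)*(-170) = -480*(-170) = 81600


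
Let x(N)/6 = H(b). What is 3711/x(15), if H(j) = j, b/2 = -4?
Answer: -1237/16 ≈ -77.313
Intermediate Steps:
b = -8 (b = 2*(-4) = -8)
x(N) = -48 (x(N) = 6*(-8) = -48)
3711/x(15) = 3711/(-48) = 3711*(-1/48) = -1237/16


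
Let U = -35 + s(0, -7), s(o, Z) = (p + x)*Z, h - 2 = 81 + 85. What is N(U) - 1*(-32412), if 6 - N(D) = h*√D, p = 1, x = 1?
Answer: 32418 - 1176*I ≈ 32418.0 - 1176.0*I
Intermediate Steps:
h = 168 (h = 2 + (81 + 85) = 2 + 166 = 168)
s(o, Z) = 2*Z (s(o, Z) = (1 + 1)*Z = 2*Z)
U = -49 (U = -35 + 2*(-7) = -35 - 14 = -49)
N(D) = 6 - 168*√D
N(U) - 1*(-32412) = (6 - 1176*I) - 1*(-32412) = (6 - 1176*I) + 32412 = 32418 - 1176*I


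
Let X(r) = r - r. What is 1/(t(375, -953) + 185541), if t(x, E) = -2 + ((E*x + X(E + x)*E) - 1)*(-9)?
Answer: 1/3401923 ≈ 2.9395e-7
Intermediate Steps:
X(r) = 0
t(x, E) = 7 - 9*E*x (t(x, E) = -2 + ((E*x + 0*E) - 1)*(-9) = -2 + ((E*x + 0) - 1)*(-9) = -2 + (E*x - 1)*(-9) = -2 + (-1 + E*x)*(-9) = -2 + (9 - 9*E*x) = 7 - 9*E*x)
1/(t(375, -953) + 185541) = 1/((7 - 9*(-953)*375) + 185541) = 1/((7 + 3216375) + 185541) = 1/(3216382 + 185541) = 1/3401923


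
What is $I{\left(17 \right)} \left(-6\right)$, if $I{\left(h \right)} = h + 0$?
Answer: $-102$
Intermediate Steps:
$I{\left(h \right)} = h$
$I{\left(17 \right)} \left(-6\right) = 17 \left(-6\right) = -102$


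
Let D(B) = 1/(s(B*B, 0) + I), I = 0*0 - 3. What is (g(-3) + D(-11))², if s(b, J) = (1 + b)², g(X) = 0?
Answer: 1/221444161 ≈ 4.5158e-9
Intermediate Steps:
I = -3 (I = 0 - 3 = -3)
D(B) = 1/(-3 + (1 + B²)²) (D(B) = 1/((1 + B*B)² - 3) = 1/((1 + B²)² - 3) = 1/(-3 + (1 + B²)²))
(g(-3) + D(-11))² = (0 + 1/(-3 + (1 + (-11)²)²))² = (0 + 1/(-3 + (1 + 121)²))² = (0 + 1/(-3 + 122²))² = (0 + 1/(-3 + 14884))² = (0 + 1/14881)² = (1/14881)² = 1/221444161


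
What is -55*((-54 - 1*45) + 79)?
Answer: 1100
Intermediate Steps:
-55*((-54 - 1*45) + 79) = -55*((-54 - 45) + 79) = -55*(-99 + 79) = -55*(-20) = 1100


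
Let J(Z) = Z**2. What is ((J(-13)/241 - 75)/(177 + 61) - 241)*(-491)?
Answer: 485430096/4097 ≈ 1.1848e+5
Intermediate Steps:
((J(-13)/241 - 75)/(177 + 61) - 241)*(-491) = (((-13)**2/241 - 75)/(177 + 61) - 241)*(-491) = ((169*(1/241) - 75)/238 - 241)*(-491) = ((169/241 - 75)*(1/238) - 241)*(-491) = (-17906/241*1/238 - 241)*(-491) = (-1279/4097 - 241)*(-491) = -988656/4097*(-491) = 485430096/4097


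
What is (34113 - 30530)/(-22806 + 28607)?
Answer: 3583/5801 ≈ 0.61765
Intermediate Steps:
(34113 - 30530)/(-22806 + 28607) = 3583/5801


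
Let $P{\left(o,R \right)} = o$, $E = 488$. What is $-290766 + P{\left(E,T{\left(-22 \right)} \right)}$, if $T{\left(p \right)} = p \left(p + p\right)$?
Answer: $-290278$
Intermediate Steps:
$T{\left(p \right)} = 2 p^{2}$ ($T{\left(p \right)} = p 2 p = 2 p^{2}$)
$-290766 + P{\left(E,T{\left(-22 \right)} \right)} = -290766 + 488 = -290278$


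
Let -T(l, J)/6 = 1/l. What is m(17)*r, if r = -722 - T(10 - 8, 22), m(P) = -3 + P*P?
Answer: -205634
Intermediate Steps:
m(P) = -3 + P**2
T(l, J) = -6/l
r = -719 (r = -722 - (-6)/(10 - 8) = -722 - (-6)/2 = -722 - 1*(-3) = -722 + 3 = -719)
m(17)*r = (-3 + 17**2)*(-719) = (-3 + 289)*(-719) = 286*(-719) = -205634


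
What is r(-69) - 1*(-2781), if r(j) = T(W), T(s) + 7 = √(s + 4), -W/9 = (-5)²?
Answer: 2774 + I*√221 ≈ 2774.0 + 14.866*I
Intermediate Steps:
W = -225 (W = -9*(-5)² = -9*25 = -225)
T(s) = -7 + √(4 + s) (T(s) = -7 + √(s + 4) = -7 + √(4 + s))
r(j) = -7 + I*√221 (r(j) = -7 + √(4 - 225) = -7 + √(-221) = -7 + I*√221)
r(-69) - 1*(-2781) = (-7 + I*√221) - 1*(-2781) = (-7 + I*√221) + 2781 = 2774 + I*√221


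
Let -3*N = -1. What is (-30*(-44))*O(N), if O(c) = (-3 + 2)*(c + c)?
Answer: -880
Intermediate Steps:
N = 1/3 (N = -1/3*(-1) = 1/3 ≈ 0.33333)
O(c) = -2*c
(-30*(-44))*O(N) = (-30*(-44))*(-2*1/3) = 1320*(-2/3) = -880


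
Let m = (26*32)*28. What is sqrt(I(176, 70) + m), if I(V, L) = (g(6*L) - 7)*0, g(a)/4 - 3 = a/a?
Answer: 16*sqrt(91) ≈ 152.63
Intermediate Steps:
g(a) = 16 (g(a) = 12 + 4*(a/a) = 12 + 4*1 = 12 + 4 = 16)
m = 23296 (m = 832*28 = 23296)
I(V, L) = 0 (I(V, L) = (16 - 7)*0 = 9*0 = 0)
sqrt(I(176, 70) + m) = sqrt(0 + 23296) = sqrt(23296) = 16*sqrt(91)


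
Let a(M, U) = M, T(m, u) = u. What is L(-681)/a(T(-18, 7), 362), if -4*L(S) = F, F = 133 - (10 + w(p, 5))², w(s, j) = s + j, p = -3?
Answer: 11/28 ≈ 0.39286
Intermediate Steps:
w(s, j) = j + s
F = -11 (F = 133 - (10 + (5 - 3))² = 133 - (10 + 2)² = 133 - 1*12² = 133 - 1*144 = 133 - 144 = -11)
L(S) = 11/4 (L(S) = -¼*(-11) = 11/4)
L(-681)/a(T(-18, 7), 362) = (11/4)/7 = (11/4)*(⅐) = 11/28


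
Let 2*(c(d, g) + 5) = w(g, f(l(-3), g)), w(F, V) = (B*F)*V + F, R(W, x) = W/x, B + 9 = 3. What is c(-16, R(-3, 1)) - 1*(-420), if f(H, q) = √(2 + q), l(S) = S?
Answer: 827/2 + 9*I ≈ 413.5 + 9.0*I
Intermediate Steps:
B = -6 (B = -9 + 3 = -6)
w(F, V) = F - 6*F*V (w(F, V) = (-6*F)*V + F = -6*F*V + F = F - 6*F*V)
c(d, g) = -5 + g*(1 - 6*√(2 + g))/2 (c(d, g) = -5 + (g*(1 - 6*√(2 + g)))/2 = -5 + g*(1 - 6*√(2 + g))/2)
c(-16, R(-3, 1)) - 1*(-420) = (-5 + (-3/1)/2 - 3*(-3/1)*√(2 - 3/1)) - 1*(-420) = (-5 + (-3*1)/2 - 3*(-3*1)*√(2 - 3*1)) + 420 = (-5 + (½)*(-3) - 3*(-3)*√(2 - 3)) + 420 = (-5 - 3/2 - 3*(-3)*√(-1)) + 420 = (-5 - 3/2 - 3*(-3)*I) + 420 = (-5 - 3/2 + 9*I) + 420 = (-13/2 + 9*I) + 420 = 827/2 + 9*I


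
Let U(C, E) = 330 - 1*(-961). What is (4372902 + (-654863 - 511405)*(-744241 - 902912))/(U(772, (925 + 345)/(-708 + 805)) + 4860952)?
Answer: 1921026207906/4862243 ≈ 3.9509e+5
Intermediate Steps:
U(C, E) = 1291 (U(C, E) = 330 + 961 = 1291)
(4372902 + (-654863 - 511405)*(-744241 - 902912))/(U(772, (925 + 345)/(-708 + 805)) + 4860952) = (4372902 + (-654863 - 511405)*(-744241 - 902912))/(1291 + 4860952) = (4372902 - 1166268*(-1647153))/4862243 = (4372902 + 1921021835004)*(1/4862243) = 1921026207906*(1/4862243) = 1921026207906/4862243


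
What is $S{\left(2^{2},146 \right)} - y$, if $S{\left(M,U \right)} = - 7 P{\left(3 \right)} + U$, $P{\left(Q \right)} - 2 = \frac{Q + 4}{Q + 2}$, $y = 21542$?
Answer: $- \frac{107099}{5} \approx -21420.0$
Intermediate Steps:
$P{\left(Q \right)} = 2 + \frac{4 + Q}{2 + Q}$ ($P{\left(Q \right)} = 2 + \frac{Q + 4}{Q + 2} = 2 + \frac{4 + Q}{2 + Q}$)
$S{\left(M,U \right)} = - \frac{119}{5} + U$ ($S{\left(M,U \right)} = - 7 \frac{8 + 3 \cdot 3}{2 + 3} + U = - 7 \frac{8 + 9}{5} + U = - 7 \cdot \frac{1}{5} \cdot 17 + U = \left(-7\right) \frac{17}{5} + U = - \frac{119}{5} + U$)
$S{\left(2^{2},146 \right)} - y = \left(- \frac{119}{5} + 146\right) - 21542 = \frac{611}{5} - 21542 = - \frac{107099}{5}$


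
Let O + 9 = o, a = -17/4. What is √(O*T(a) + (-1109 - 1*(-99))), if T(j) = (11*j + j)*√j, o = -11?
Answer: √(-1010 + 510*I*√17) ≈ 25.717 + 40.883*I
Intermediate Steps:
a = -17/4 (a = -17*¼ = -17/4 ≈ -4.2500)
T(j) = 12*j^(3/2) (T(j) = (12*j)*√j = 12*j^(3/2))
O = -20 (O = -9 - 11 = -20)
√(O*T(a) + (-1109 - 1*(-99))) = √(-240*(-17/4)^(3/2) + (-1109 - 1*(-99))) = √(-240*(-17*I*√17/8) + (-1109 + 99)) = √(-(-510)*I*√17 - 1010) = √(510*I*√17 - 1010) = √(-1010 + 510*I*√17)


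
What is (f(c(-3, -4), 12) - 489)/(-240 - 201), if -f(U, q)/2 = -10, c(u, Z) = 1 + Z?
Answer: 67/63 ≈ 1.0635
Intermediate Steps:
f(U, q) = 20 (f(U, q) = -2*(-10) = 20)
(f(c(-3, -4), 12) - 489)/(-240 - 201) = (20 - 489)/(-240 - 201) = -469/(-441) = -469*(-1/441) = 67/63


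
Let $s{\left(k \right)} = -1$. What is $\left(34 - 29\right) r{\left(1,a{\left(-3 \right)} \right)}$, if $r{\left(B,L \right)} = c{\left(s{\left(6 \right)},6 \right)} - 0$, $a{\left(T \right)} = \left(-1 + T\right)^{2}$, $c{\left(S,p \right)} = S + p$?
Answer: $25$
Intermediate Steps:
$r{\left(B,L \right)} = 5$ ($r{\left(B,L \right)} = \left(-1 + 6\right) - 0 = 5 + 0 = 5$)
$\left(34 - 29\right) r{\left(1,a{\left(-3 \right)} \right)} = \left(34 - 29\right) 5 = 5 \cdot 5 = 25$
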